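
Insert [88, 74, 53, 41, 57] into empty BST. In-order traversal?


Insert 88: root
Insert 74: L from 88
Insert 53: L from 88 -> L from 74
Insert 41: L from 88 -> L from 74 -> L from 53
Insert 57: L from 88 -> L from 74 -> R from 53

In-order: [41, 53, 57, 74, 88]


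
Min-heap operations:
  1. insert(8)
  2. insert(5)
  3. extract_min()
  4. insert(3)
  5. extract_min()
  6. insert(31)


insert(8) -> [8]
insert(5) -> [5, 8]
extract_min()->5, [8]
insert(3) -> [3, 8]
extract_min()->3, [8]
insert(31) -> [8, 31]

Final heap: [8, 31]


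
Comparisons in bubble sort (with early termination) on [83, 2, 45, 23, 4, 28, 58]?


Algorithm: bubble sort (with early termination)
Input: [83, 2, 45, 23, 4, 28, 58]
Sorted: [2, 4, 23, 28, 45, 58, 83]

18


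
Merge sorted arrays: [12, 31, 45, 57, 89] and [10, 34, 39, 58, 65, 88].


Take 10 from B
Take 12 from A
Take 31 from A
Take 34 from B
Take 39 from B
Take 45 from A
Take 57 from A
Take 58 from B
Take 65 from B
Take 88 from B

Merged: [10, 12, 31, 34, 39, 45, 57, 58, 65, 88, 89]


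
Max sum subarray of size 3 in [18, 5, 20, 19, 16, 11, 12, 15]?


[0:3]: 43
[1:4]: 44
[2:5]: 55
[3:6]: 46
[4:7]: 39
[5:8]: 38

Max: 55 at [2:5]


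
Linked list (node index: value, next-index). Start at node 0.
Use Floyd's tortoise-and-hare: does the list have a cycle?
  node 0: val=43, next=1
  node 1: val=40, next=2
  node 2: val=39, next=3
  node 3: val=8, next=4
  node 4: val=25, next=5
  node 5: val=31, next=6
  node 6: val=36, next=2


Floyd's tortoise (slow, +1) and hare (fast, +2):
  init: slow=0, fast=0
  step 1: slow=1, fast=2
  step 2: slow=2, fast=4
  step 3: slow=3, fast=6
  step 4: slow=4, fast=3
  step 5: slow=5, fast=5
  slow == fast at node 5: cycle detected

Cycle: yes


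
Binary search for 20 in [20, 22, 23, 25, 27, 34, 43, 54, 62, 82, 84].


Step 1: lo=0, hi=10, mid=5, val=34
Step 2: lo=0, hi=4, mid=2, val=23
Step 3: lo=0, hi=1, mid=0, val=20

Found at index 0


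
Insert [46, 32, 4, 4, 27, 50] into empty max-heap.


Insert 46: [46]
Insert 32: [46, 32]
Insert 4: [46, 32, 4]
Insert 4: [46, 32, 4, 4]
Insert 27: [46, 32, 4, 4, 27]
Insert 50: [50, 32, 46, 4, 27, 4]

Final heap: [50, 32, 46, 4, 27, 4]


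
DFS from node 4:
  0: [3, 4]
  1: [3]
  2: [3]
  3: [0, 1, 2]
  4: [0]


Visit 4, push [0]
Visit 0, push [3]
Visit 3, push [2, 1]
Visit 1, push []
Visit 2, push []

DFS order: [4, 0, 3, 1, 2]


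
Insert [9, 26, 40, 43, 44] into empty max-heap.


Insert 9: [9]
Insert 26: [26, 9]
Insert 40: [40, 9, 26]
Insert 43: [43, 40, 26, 9]
Insert 44: [44, 43, 26, 9, 40]

Final heap: [44, 43, 26, 9, 40]


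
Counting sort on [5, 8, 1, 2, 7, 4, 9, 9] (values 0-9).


Input: [5, 8, 1, 2, 7, 4, 9, 9]
Counts: [0, 1, 1, 0, 1, 1, 0, 1, 1, 2]

Sorted: [1, 2, 4, 5, 7, 8, 9, 9]


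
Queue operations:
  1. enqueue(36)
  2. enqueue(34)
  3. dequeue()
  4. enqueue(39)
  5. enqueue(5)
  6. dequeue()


enqueue(36) -> [36]
enqueue(34) -> [36, 34]
dequeue()->36, [34]
enqueue(39) -> [34, 39]
enqueue(5) -> [34, 39, 5]
dequeue()->34, [39, 5]

Final queue: [39, 5]


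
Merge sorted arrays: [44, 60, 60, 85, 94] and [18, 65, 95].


Take 18 from B
Take 44 from A
Take 60 from A
Take 60 from A
Take 65 from B
Take 85 from A
Take 94 from A

Merged: [18, 44, 60, 60, 65, 85, 94, 95]


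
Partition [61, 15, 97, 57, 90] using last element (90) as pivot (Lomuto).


Pivot: 90
  61 <= 90: advance i (no swap)
  15 <= 90: advance i (no swap)
  57 <= 90: swap -> [61, 15, 57, 97, 90]
Place pivot at 3: [61, 15, 57, 90, 97]

Partitioned: [61, 15, 57, 90, 97]


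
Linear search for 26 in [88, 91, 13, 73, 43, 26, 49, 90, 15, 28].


i=0: 88!=26
i=1: 91!=26
i=2: 13!=26
i=3: 73!=26
i=4: 43!=26
i=5: 26==26 found!

Found at 5, 6 comps


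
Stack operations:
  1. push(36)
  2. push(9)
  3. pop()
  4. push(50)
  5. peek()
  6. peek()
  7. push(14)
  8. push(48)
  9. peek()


push(36) -> [36]
push(9) -> [36, 9]
pop()->9, [36]
push(50) -> [36, 50]
peek()->50
peek()->50
push(14) -> [36, 50, 14]
push(48) -> [36, 50, 14, 48]
peek()->48

Final stack: [36, 50, 14, 48]


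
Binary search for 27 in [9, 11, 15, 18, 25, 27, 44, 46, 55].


Step 1: lo=0, hi=8, mid=4, val=25
Step 2: lo=5, hi=8, mid=6, val=44
Step 3: lo=5, hi=5, mid=5, val=27

Found at index 5


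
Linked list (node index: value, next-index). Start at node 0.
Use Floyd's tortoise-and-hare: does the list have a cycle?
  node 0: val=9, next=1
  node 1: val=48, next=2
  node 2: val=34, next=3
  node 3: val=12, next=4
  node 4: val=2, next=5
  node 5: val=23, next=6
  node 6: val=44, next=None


Floyd's tortoise (slow, +1) and hare (fast, +2):
  init: slow=0, fast=0
  step 1: slow=1, fast=2
  step 2: slow=2, fast=4
  step 3: slow=3, fast=6
  step 4: fast -> None, no cycle

Cycle: no


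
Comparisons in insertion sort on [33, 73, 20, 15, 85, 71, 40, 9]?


Algorithm: insertion sort
Input: [33, 73, 20, 15, 85, 71, 40, 9]
Sorted: [9, 15, 20, 33, 40, 71, 73, 85]

21


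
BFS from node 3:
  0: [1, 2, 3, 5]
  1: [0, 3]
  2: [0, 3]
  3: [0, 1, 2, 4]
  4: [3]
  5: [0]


Visit 3, enqueue [0, 1, 2, 4]
Visit 0, enqueue [5]
Visit 1, enqueue []
Visit 2, enqueue []
Visit 4, enqueue []
Visit 5, enqueue []

BFS order: [3, 0, 1, 2, 4, 5]


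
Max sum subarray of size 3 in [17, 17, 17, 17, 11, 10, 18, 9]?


[0:3]: 51
[1:4]: 51
[2:5]: 45
[3:6]: 38
[4:7]: 39
[5:8]: 37

Max: 51 at [0:3]


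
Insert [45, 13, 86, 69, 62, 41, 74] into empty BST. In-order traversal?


Insert 45: root
Insert 13: L from 45
Insert 86: R from 45
Insert 69: R from 45 -> L from 86
Insert 62: R from 45 -> L from 86 -> L from 69
Insert 41: L from 45 -> R from 13
Insert 74: R from 45 -> L from 86 -> R from 69

In-order: [13, 41, 45, 62, 69, 74, 86]


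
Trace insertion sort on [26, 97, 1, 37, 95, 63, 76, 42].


Initial: [26, 97, 1, 37, 95, 63, 76, 42]
Insert 97: [26, 97, 1, 37, 95, 63, 76, 42]
Insert 1: [1, 26, 97, 37, 95, 63, 76, 42]
Insert 37: [1, 26, 37, 97, 95, 63, 76, 42]
Insert 95: [1, 26, 37, 95, 97, 63, 76, 42]
Insert 63: [1, 26, 37, 63, 95, 97, 76, 42]
Insert 76: [1, 26, 37, 63, 76, 95, 97, 42]
Insert 42: [1, 26, 37, 42, 63, 76, 95, 97]

Sorted: [1, 26, 37, 42, 63, 76, 95, 97]


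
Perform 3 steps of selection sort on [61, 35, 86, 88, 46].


Initial: [61, 35, 86, 88, 46]
Step 1: min=35 at 1
  Swap: [35, 61, 86, 88, 46]
Step 2: min=46 at 4
  Swap: [35, 46, 86, 88, 61]
Step 3: min=61 at 4
  Swap: [35, 46, 61, 88, 86]

After 3 steps: [35, 46, 61, 88, 86]


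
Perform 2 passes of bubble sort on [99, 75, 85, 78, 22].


Initial: [99, 75, 85, 78, 22]
Pass 1: [75, 85, 78, 22, 99] (4 swaps)
Pass 2: [75, 78, 22, 85, 99] (2 swaps)

After 2 passes: [75, 78, 22, 85, 99]


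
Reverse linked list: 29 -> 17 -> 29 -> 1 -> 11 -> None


Step 1: curr=29, set curr.next=prev(None) | reversed so far: 29
Step 2: curr=17, set curr.next=prev(29) | reversed so far: 17 -> 29
Step 3: curr=29, set curr.next=prev(17) | reversed so far: 29 -> 17 -> 29
Step 4: curr=1, set curr.next=prev(29) | reversed so far: 1 -> 29 -> 17 -> 29
Step 5: curr=11, set curr.next=prev(1) | reversed so far: 11 -> 1 -> 29 -> 17 -> 29

11 -> 1 -> 29 -> 17 -> 29 -> None


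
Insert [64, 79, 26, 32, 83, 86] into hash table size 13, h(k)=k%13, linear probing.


Insert 64: h=12 -> slot 12
Insert 79: h=1 -> slot 1
Insert 26: h=0 -> slot 0
Insert 32: h=6 -> slot 6
Insert 83: h=5 -> slot 5
Insert 86: h=8 -> slot 8

Table: [26, 79, None, None, None, 83, 32, None, 86, None, None, None, 64]


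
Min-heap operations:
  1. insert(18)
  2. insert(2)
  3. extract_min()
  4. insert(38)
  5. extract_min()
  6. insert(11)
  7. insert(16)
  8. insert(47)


insert(18) -> [18]
insert(2) -> [2, 18]
extract_min()->2, [18]
insert(38) -> [18, 38]
extract_min()->18, [38]
insert(11) -> [11, 38]
insert(16) -> [11, 38, 16]
insert(47) -> [11, 38, 16, 47]

Final heap: [11, 38, 16, 47]


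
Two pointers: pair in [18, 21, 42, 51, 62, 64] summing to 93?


lo=0(18)+hi=5(64)=82
lo=1(21)+hi=5(64)=85
lo=2(42)+hi=5(64)=106
lo=2(42)+hi=4(62)=104
lo=2(42)+hi=3(51)=93

Yes: 42+51=93


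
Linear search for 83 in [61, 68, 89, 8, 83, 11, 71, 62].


i=0: 61!=83
i=1: 68!=83
i=2: 89!=83
i=3: 8!=83
i=4: 83==83 found!

Found at 4, 5 comps


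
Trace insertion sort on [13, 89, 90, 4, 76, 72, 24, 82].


Initial: [13, 89, 90, 4, 76, 72, 24, 82]
Insert 89: [13, 89, 90, 4, 76, 72, 24, 82]
Insert 90: [13, 89, 90, 4, 76, 72, 24, 82]
Insert 4: [4, 13, 89, 90, 76, 72, 24, 82]
Insert 76: [4, 13, 76, 89, 90, 72, 24, 82]
Insert 72: [4, 13, 72, 76, 89, 90, 24, 82]
Insert 24: [4, 13, 24, 72, 76, 89, 90, 82]
Insert 82: [4, 13, 24, 72, 76, 82, 89, 90]

Sorted: [4, 13, 24, 72, 76, 82, 89, 90]


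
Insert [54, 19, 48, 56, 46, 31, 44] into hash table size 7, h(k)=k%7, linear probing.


Insert 54: h=5 -> slot 5
Insert 19: h=5, 1 probes -> slot 6
Insert 48: h=6, 1 probes -> slot 0
Insert 56: h=0, 1 probes -> slot 1
Insert 46: h=4 -> slot 4
Insert 31: h=3 -> slot 3
Insert 44: h=2 -> slot 2

Table: [48, 56, 44, 31, 46, 54, 19]


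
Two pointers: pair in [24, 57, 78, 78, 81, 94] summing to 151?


lo=0(24)+hi=5(94)=118
lo=1(57)+hi=5(94)=151

Yes: 57+94=151


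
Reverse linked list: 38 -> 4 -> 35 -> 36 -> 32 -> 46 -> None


Step 1: curr=38, set curr.next=prev(None) | reversed so far: 38
Step 2: curr=4, set curr.next=prev(38) | reversed so far: 4 -> 38
Step 3: curr=35, set curr.next=prev(4) | reversed so far: 35 -> 4 -> 38
Step 4: curr=36, set curr.next=prev(35) | reversed so far: 36 -> 35 -> 4 -> 38
Step 5: curr=32, set curr.next=prev(36) | reversed so far: 32 -> 36 -> 35 -> 4 -> 38
Step 6: curr=46, set curr.next=prev(32) | reversed so far: 46 -> 32 -> 36 -> 35 -> 4 -> 38

46 -> 32 -> 36 -> 35 -> 4 -> 38 -> None


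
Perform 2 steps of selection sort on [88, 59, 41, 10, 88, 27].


Initial: [88, 59, 41, 10, 88, 27]
Step 1: min=10 at 3
  Swap: [10, 59, 41, 88, 88, 27]
Step 2: min=27 at 5
  Swap: [10, 27, 41, 88, 88, 59]

After 2 steps: [10, 27, 41, 88, 88, 59]


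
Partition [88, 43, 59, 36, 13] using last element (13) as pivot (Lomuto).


Pivot: 13
Place pivot at 0: [13, 43, 59, 36, 88]

Partitioned: [13, 43, 59, 36, 88]


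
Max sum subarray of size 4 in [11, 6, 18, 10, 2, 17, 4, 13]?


[0:4]: 45
[1:5]: 36
[2:6]: 47
[3:7]: 33
[4:8]: 36

Max: 47 at [2:6]


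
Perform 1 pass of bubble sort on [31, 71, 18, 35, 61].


Initial: [31, 71, 18, 35, 61]
Pass 1: [31, 18, 35, 61, 71] (3 swaps)

After 1 pass: [31, 18, 35, 61, 71]


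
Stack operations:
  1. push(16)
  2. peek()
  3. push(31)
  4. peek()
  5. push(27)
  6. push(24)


push(16) -> [16]
peek()->16
push(31) -> [16, 31]
peek()->31
push(27) -> [16, 31, 27]
push(24) -> [16, 31, 27, 24]

Final stack: [16, 31, 27, 24]


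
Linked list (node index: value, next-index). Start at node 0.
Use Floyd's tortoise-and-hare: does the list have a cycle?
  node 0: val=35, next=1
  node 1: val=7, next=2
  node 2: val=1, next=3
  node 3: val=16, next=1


Floyd's tortoise (slow, +1) and hare (fast, +2):
  init: slow=0, fast=0
  step 1: slow=1, fast=2
  step 2: slow=2, fast=1
  step 3: slow=3, fast=3
  slow == fast at node 3: cycle detected

Cycle: yes


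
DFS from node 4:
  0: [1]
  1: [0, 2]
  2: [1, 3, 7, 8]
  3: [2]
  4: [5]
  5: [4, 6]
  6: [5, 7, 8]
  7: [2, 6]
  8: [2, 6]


Visit 4, push [5]
Visit 5, push [6]
Visit 6, push [8, 7]
Visit 7, push [2]
Visit 2, push [8, 3, 1]
Visit 1, push [0]
Visit 0, push []
Visit 3, push []
Visit 8, push []

DFS order: [4, 5, 6, 7, 2, 1, 0, 3, 8]


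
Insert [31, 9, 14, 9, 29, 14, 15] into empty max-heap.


Insert 31: [31]
Insert 9: [31, 9]
Insert 14: [31, 9, 14]
Insert 9: [31, 9, 14, 9]
Insert 29: [31, 29, 14, 9, 9]
Insert 14: [31, 29, 14, 9, 9, 14]
Insert 15: [31, 29, 15, 9, 9, 14, 14]

Final heap: [31, 29, 15, 9, 9, 14, 14]


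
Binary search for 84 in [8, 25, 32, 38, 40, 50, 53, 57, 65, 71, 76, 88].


Step 1: lo=0, hi=11, mid=5, val=50
Step 2: lo=6, hi=11, mid=8, val=65
Step 3: lo=9, hi=11, mid=10, val=76
Step 4: lo=11, hi=11, mid=11, val=88

Not found


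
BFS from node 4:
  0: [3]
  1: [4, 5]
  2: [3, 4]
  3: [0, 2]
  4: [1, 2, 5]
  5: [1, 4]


Visit 4, enqueue [1, 2, 5]
Visit 1, enqueue []
Visit 2, enqueue [3]
Visit 5, enqueue []
Visit 3, enqueue [0]
Visit 0, enqueue []

BFS order: [4, 1, 2, 5, 3, 0]


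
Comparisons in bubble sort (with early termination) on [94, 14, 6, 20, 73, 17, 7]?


Algorithm: bubble sort (with early termination)
Input: [94, 14, 6, 20, 73, 17, 7]
Sorted: [6, 7, 14, 17, 20, 73, 94]

21


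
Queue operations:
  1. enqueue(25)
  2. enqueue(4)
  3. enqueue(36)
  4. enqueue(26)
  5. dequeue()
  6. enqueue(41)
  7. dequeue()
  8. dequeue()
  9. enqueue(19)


enqueue(25) -> [25]
enqueue(4) -> [25, 4]
enqueue(36) -> [25, 4, 36]
enqueue(26) -> [25, 4, 36, 26]
dequeue()->25, [4, 36, 26]
enqueue(41) -> [4, 36, 26, 41]
dequeue()->4, [36, 26, 41]
dequeue()->36, [26, 41]
enqueue(19) -> [26, 41, 19]

Final queue: [26, 41, 19]


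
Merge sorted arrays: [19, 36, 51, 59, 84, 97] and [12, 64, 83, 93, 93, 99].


Take 12 from B
Take 19 from A
Take 36 from A
Take 51 from A
Take 59 from A
Take 64 from B
Take 83 from B
Take 84 from A
Take 93 from B
Take 93 from B
Take 97 from A

Merged: [12, 19, 36, 51, 59, 64, 83, 84, 93, 93, 97, 99]


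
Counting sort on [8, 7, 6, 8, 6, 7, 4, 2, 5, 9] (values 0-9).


Input: [8, 7, 6, 8, 6, 7, 4, 2, 5, 9]
Counts: [0, 0, 1, 0, 1, 1, 2, 2, 2, 1]

Sorted: [2, 4, 5, 6, 6, 7, 7, 8, 8, 9]


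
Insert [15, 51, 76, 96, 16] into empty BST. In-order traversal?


Insert 15: root
Insert 51: R from 15
Insert 76: R from 15 -> R from 51
Insert 96: R from 15 -> R from 51 -> R from 76
Insert 16: R from 15 -> L from 51

In-order: [15, 16, 51, 76, 96]


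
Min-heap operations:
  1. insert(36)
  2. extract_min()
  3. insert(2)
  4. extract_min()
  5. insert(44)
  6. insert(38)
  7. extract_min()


insert(36) -> [36]
extract_min()->36, []
insert(2) -> [2]
extract_min()->2, []
insert(44) -> [44]
insert(38) -> [38, 44]
extract_min()->38, [44]

Final heap: [44]


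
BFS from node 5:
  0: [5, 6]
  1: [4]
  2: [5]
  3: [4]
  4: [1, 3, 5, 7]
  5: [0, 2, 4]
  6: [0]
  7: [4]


Visit 5, enqueue [0, 2, 4]
Visit 0, enqueue [6]
Visit 2, enqueue []
Visit 4, enqueue [1, 3, 7]
Visit 6, enqueue []
Visit 1, enqueue []
Visit 3, enqueue []
Visit 7, enqueue []

BFS order: [5, 0, 2, 4, 6, 1, 3, 7]


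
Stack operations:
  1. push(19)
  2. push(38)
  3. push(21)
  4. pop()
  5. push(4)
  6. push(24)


push(19) -> [19]
push(38) -> [19, 38]
push(21) -> [19, 38, 21]
pop()->21, [19, 38]
push(4) -> [19, 38, 4]
push(24) -> [19, 38, 4, 24]

Final stack: [19, 38, 4, 24]


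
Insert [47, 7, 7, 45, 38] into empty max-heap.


Insert 47: [47]
Insert 7: [47, 7]
Insert 7: [47, 7, 7]
Insert 45: [47, 45, 7, 7]
Insert 38: [47, 45, 7, 7, 38]

Final heap: [47, 45, 7, 7, 38]


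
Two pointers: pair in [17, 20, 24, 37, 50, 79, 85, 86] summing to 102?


lo=0(17)+hi=7(86)=103
lo=0(17)+hi=6(85)=102

Yes: 17+85=102


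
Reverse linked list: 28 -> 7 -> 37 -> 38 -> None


Step 1: curr=28, set curr.next=prev(None) | reversed so far: 28
Step 2: curr=7, set curr.next=prev(28) | reversed so far: 7 -> 28
Step 3: curr=37, set curr.next=prev(7) | reversed so far: 37 -> 7 -> 28
Step 4: curr=38, set curr.next=prev(37) | reversed so far: 38 -> 37 -> 7 -> 28

38 -> 37 -> 7 -> 28 -> None


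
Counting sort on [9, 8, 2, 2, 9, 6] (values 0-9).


Input: [9, 8, 2, 2, 9, 6]
Counts: [0, 0, 2, 0, 0, 0, 1, 0, 1, 2]

Sorted: [2, 2, 6, 8, 9, 9]


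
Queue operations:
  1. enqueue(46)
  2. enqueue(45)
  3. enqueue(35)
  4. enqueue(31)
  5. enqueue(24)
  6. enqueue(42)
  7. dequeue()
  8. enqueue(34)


enqueue(46) -> [46]
enqueue(45) -> [46, 45]
enqueue(35) -> [46, 45, 35]
enqueue(31) -> [46, 45, 35, 31]
enqueue(24) -> [46, 45, 35, 31, 24]
enqueue(42) -> [46, 45, 35, 31, 24, 42]
dequeue()->46, [45, 35, 31, 24, 42]
enqueue(34) -> [45, 35, 31, 24, 42, 34]

Final queue: [45, 35, 31, 24, 42, 34]


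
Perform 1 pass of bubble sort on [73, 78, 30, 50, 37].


Initial: [73, 78, 30, 50, 37]
Pass 1: [73, 30, 50, 37, 78] (3 swaps)

After 1 pass: [73, 30, 50, 37, 78]


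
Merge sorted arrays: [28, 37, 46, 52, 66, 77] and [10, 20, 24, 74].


Take 10 from B
Take 20 from B
Take 24 from B
Take 28 from A
Take 37 from A
Take 46 from A
Take 52 from A
Take 66 from A
Take 74 from B

Merged: [10, 20, 24, 28, 37, 46, 52, 66, 74, 77]


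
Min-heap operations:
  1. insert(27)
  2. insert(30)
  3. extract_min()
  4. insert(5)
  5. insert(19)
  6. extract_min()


insert(27) -> [27]
insert(30) -> [27, 30]
extract_min()->27, [30]
insert(5) -> [5, 30]
insert(19) -> [5, 30, 19]
extract_min()->5, [19, 30]

Final heap: [19, 30]


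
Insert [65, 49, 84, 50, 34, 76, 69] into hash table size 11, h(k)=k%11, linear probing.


Insert 65: h=10 -> slot 10
Insert 49: h=5 -> slot 5
Insert 84: h=7 -> slot 7
Insert 50: h=6 -> slot 6
Insert 34: h=1 -> slot 1
Insert 76: h=10, 1 probes -> slot 0
Insert 69: h=3 -> slot 3

Table: [76, 34, None, 69, None, 49, 50, 84, None, None, 65]


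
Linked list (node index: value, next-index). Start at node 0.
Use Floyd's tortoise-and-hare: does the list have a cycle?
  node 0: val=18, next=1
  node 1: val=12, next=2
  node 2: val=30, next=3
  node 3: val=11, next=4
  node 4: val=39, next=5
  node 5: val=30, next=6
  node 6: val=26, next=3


Floyd's tortoise (slow, +1) and hare (fast, +2):
  init: slow=0, fast=0
  step 1: slow=1, fast=2
  step 2: slow=2, fast=4
  step 3: slow=3, fast=6
  step 4: slow=4, fast=4
  slow == fast at node 4: cycle detected

Cycle: yes


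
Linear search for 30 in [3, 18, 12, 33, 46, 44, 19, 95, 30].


i=0: 3!=30
i=1: 18!=30
i=2: 12!=30
i=3: 33!=30
i=4: 46!=30
i=5: 44!=30
i=6: 19!=30
i=7: 95!=30
i=8: 30==30 found!

Found at 8, 9 comps


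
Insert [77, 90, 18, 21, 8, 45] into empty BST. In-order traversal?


Insert 77: root
Insert 90: R from 77
Insert 18: L from 77
Insert 21: L from 77 -> R from 18
Insert 8: L from 77 -> L from 18
Insert 45: L from 77 -> R from 18 -> R from 21

In-order: [8, 18, 21, 45, 77, 90]


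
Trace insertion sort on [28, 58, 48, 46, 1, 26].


Initial: [28, 58, 48, 46, 1, 26]
Insert 58: [28, 58, 48, 46, 1, 26]
Insert 48: [28, 48, 58, 46, 1, 26]
Insert 46: [28, 46, 48, 58, 1, 26]
Insert 1: [1, 28, 46, 48, 58, 26]
Insert 26: [1, 26, 28, 46, 48, 58]

Sorted: [1, 26, 28, 46, 48, 58]


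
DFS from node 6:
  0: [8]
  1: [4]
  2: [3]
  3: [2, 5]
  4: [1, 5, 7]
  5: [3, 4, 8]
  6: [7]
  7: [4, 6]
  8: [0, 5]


Visit 6, push [7]
Visit 7, push [4]
Visit 4, push [5, 1]
Visit 1, push []
Visit 5, push [8, 3]
Visit 3, push [2]
Visit 2, push []
Visit 8, push [0]
Visit 0, push []

DFS order: [6, 7, 4, 1, 5, 3, 2, 8, 0]


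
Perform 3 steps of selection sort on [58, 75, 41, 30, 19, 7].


Initial: [58, 75, 41, 30, 19, 7]
Step 1: min=7 at 5
  Swap: [7, 75, 41, 30, 19, 58]
Step 2: min=19 at 4
  Swap: [7, 19, 41, 30, 75, 58]
Step 3: min=30 at 3
  Swap: [7, 19, 30, 41, 75, 58]

After 3 steps: [7, 19, 30, 41, 75, 58]


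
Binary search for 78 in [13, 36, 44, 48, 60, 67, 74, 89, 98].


Step 1: lo=0, hi=8, mid=4, val=60
Step 2: lo=5, hi=8, mid=6, val=74
Step 3: lo=7, hi=8, mid=7, val=89

Not found


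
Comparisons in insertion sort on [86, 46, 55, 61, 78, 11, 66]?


Algorithm: insertion sort
Input: [86, 46, 55, 61, 78, 11, 66]
Sorted: [11, 46, 55, 61, 66, 78, 86]

15


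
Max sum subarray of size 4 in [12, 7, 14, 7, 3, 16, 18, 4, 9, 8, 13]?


[0:4]: 40
[1:5]: 31
[2:6]: 40
[3:7]: 44
[4:8]: 41
[5:9]: 47
[6:10]: 39
[7:11]: 34

Max: 47 at [5:9]


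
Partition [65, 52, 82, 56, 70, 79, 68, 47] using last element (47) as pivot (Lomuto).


Pivot: 47
Place pivot at 0: [47, 52, 82, 56, 70, 79, 68, 65]

Partitioned: [47, 52, 82, 56, 70, 79, 68, 65]


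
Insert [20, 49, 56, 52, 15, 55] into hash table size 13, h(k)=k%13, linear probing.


Insert 20: h=7 -> slot 7
Insert 49: h=10 -> slot 10
Insert 56: h=4 -> slot 4
Insert 52: h=0 -> slot 0
Insert 15: h=2 -> slot 2
Insert 55: h=3 -> slot 3

Table: [52, None, 15, 55, 56, None, None, 20, None, None, 49, None, None]


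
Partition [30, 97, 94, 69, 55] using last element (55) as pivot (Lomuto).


Pivot: 55
  30 <= 55: advance i (no swap)
Place pivot at 1: [30, 55, 94, 69, 97]

Partitioned: [30, 55, 94, 69, 97]


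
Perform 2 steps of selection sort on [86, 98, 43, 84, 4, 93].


Initial: [86, 98, 43, 84, 4, 93]
Step 1: min=4 at 4
  Swap: [4, 98, 43, 84, 86, 93]
Step 2: min=43 at 2
  Swap: [4, 43, 98, 84, 86, 93]

After 2 steps: [4, 43, 98, 84, 86, 93]


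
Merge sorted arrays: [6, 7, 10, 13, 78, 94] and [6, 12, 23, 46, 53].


Take 6 from A
Take 6 from B
Take 7 from A
Take 10 from A
Take 12 from B
Take 13 from A
Take 23 from B
Take 46 from B
Take 53 from B

Merged: [6, 6, 7, 10, 12, 13, 23, 46, 53, 78, 94]


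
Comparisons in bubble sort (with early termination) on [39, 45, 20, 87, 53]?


Algorithm: bubble sort (with early termination)
Input: [39, 45, 20, 87, 53]
Sorted: [20, 39, 45, 53, 87]

9


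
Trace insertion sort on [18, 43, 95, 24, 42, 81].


Initial: [18, 43, 95, 24, 42, 81]
Insert 43: [18, 43, 95, 24, 42, 81]
Insert 95: [18, 43, 95, 24, 42, 81]
Insert 24: [18, 24, 43, 95, 42, 81]
Insert 42: [18, 24, 42, 43, 95, 81]
Insert 81: [18, 24, 42, 43, 81, 95]

Sorted: [18, 24, 42, 43, 81, 95]


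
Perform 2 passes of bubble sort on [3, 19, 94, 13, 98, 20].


Initial: [3, 19, 94, 13, 98, 20]
Pass 1: [3, 19, 13, 94, 20, 98] (2 swaps)
Pass 2: [3, 13, 19, 20, 94, 98] (2 swaps)

After 2 passes: [3, 13, 19, 20, 94, 98]


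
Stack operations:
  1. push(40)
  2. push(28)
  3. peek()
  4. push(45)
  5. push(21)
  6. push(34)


push(40) -> [40]
push(28) -> [40, 28]
peek()->28
push(45) -> [40, 28, 45]
push(21) -> [40, 28, 45, 21]
push(34) -> [40, 28, 45, 21, 34]

Final stack: [40, 28, 45, 21, 34]


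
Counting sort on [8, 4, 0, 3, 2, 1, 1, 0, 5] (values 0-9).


Input: [8, 4, 0, 3, 2, 1, 1, 0, 5]
Counts: [2, 2, 1, 1, 1, 1, 0, 0, 1, 0]

Sorted: [0, 0, 1, 1, 2, 3, 4, 5, 8]


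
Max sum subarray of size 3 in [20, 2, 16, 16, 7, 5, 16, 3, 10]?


[0:3]: 38
[1:4]: 34
[2:5]: 39
[3:6]: 28
[4:7]: 28
[5:8]: 24
[6:9]: 29

Max: 39 at [2:5]


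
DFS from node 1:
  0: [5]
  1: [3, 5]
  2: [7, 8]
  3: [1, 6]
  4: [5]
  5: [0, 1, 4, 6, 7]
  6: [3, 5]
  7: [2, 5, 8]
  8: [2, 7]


Visit 1, push [5, 3]
Visit 3, push [6]
Visit 6, push [5]
Visit 5, push [7, 4, 0]
Visit 0, push []
Visit 4, push []
Visit 7, push [8, 2]
Visit 2, push [8]
Visit 8, push []

DFS order: [1, 3, 6, 5, 0, 4, 7, 2, 8]


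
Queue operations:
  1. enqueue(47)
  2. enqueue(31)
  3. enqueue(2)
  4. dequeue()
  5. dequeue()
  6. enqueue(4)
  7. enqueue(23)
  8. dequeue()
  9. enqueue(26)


enqueue(47) -> [47]
enqueue(31) -> [47, 31]
enqueue(2) -> [47, 31, 2]
dequeue()->47, [31, 2]
dequeue()->31, [2]
enqueue(4) -> [2, 4]
enqueue(23) -> [2, 4, 23]
dequeue()->2, [4, 23]
enqueue(26) -> [4, 23, 26]

Final queue: [4, 23, 26]


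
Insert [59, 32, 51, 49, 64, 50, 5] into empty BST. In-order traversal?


Insert 59: root
Insert 32: L from 59
Insert 51: L from 59 -> R from 32
Insert 49: L from 59 -> R from 32 -> L from 51
Insert 64: R from 59
Insert 50: L from 59 -> R from 32 -> L from 51 -> R from 49
Insert 5: L from 59 -> L from 32

In-order: [5, 32, 49, 50, 51, 59, 64]


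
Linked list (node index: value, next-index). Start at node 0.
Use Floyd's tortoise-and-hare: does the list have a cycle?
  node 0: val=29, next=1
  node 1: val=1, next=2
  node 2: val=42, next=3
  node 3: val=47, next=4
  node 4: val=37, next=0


Floyd's tortoise (slow, +1) and hare (fast, +2):
  init: slow=0, fast=0
  step 1: slow=1, fast=2
  step 2: slow=2, fast=4
  step 3: slow=3, fast=1
  step 4: slow=4, fast=3
  step 5: slow=0, fast=0
  slow == fast at node 0: cycle detected

Cycle: yes


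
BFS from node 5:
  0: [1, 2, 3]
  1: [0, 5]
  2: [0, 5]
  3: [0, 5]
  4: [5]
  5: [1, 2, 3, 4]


Visit 5, enqueue [1, 2, 3, 4]
Visit 1, enqueue [0]
Visit 2, enqueue []
Visit 3, enqueue []
Visit 4, enqueue []
Visit 0, enqueue []

BFS order: [5, 1, 2, 3, 4, 0]


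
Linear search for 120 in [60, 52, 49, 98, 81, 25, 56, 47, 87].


i=0: 60!=120
i=1: 52!=120
i=2: 49!=120
i=3: 98!=120
i=4: 81!=120
i=5: 25!=120
i=6: 56!=120
i=7: 47!=120
i=8: 87!=120

Not found, 9 comps


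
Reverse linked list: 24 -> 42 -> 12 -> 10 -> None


Step 1: curr=24, set curr.next=prev(None) | reversed so far: 24
Step 2: curr=42, set curr.next=prev(24) | reversed so far: 42 -> 24
Step 3: curr=12, set curr.next=prev(42) | reversed so far: 12 -> 42 -> 24
Step 4: curr=10, set curr.next=prev(12) | reversed so far: 10 -> 12 -> 42 -> 24

10 -> 12 -> 42 -> 24 -> None


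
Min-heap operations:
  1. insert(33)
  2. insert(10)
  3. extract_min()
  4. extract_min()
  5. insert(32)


insert(33) -> [33]
insert(10) -> [10, 33]
extract_min()->10, [33]
extract_min()->33, []
insert(32) -> [32]

Final heap: [32]


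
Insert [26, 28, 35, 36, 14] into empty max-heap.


Insert 26: [26]
Insert 28: [28, 26]
Insert 35: [35, 26, 28]
Insert 36: [36, 35, 28, 26]
Insert 14: [36, 35, 28, 26, 14]

Final heap: [36, 35, 28, 26, 14]


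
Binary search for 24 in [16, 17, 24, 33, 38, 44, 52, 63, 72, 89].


Step 1: lo=0, hi=9, mid=4, val=38
Step 2: lo=0, hi=3, mid=1, val=17
Step 3: lo=2, hi=3, mid=2, val=24

Found at index 2


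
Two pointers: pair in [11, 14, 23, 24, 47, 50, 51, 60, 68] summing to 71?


lo=0(11)+hi=8(68)=79
lo=0(11)+hi=7(60)=71

Yes: 11+60=71


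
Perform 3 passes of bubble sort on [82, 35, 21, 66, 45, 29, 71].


Initial: [82, 35, 21, 66, 45, 29, 71]
Pass 1: [35, 21, 66, 45, 29, 71, 82] (6 swaps)
Pass 2: [21, 35, 45, 29, 66, 71, 82] (3 swaps)
Pass 3: [21, 35, 29, 45, 66, 71, 82] (1 swaps)

After 3 passes: [21, 35, 29, 45, 66, 71, 82]


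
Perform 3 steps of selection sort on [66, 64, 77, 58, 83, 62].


Initial: [66, 64, 77, 58, 83, 62]
Step 1: min=58 at 3
  Swap: [58, 64, 77, 66, 83, 62]
Step 2: min=62 at 5
  Swap: [58, 62, 77, 66, 83, 64]
Step 3: min=64 at 5
  Swap: [58, 62, 64, 66, 83, 77]

After 3 steps: [58, 62, 64, 66, 83, 77]


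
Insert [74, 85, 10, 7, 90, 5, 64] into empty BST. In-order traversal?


Insert 74: root
Insert 85: R from 74
Insert 10: L from 74
Insert 7: L from 74 -> L from 10
Insert 90: R from 74 -> R from 85
Insert 5: L from 74 -> L from 10 -> L from 7
Insert 64: L from 74 -> R from 10

In-order: [5, 7, 10, 64, 74, 85, 90]


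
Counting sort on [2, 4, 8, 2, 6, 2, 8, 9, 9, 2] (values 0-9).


Input: [2, 4, 8, 2, 6, 2, 8, 9, 9, 2]
Counts: [0, 0, 4, 0, 1, 0, 1, 0, 2, 2]

Sorted: [2, 2, 2, 2, 4, 6, 8, 8, 9, 9]


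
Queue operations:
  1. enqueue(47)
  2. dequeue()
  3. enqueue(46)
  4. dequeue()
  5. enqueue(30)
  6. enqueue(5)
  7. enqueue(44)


enqueue(47) -> [47]
dequeue()->47, []
enqueue(46) -> [46]
dequeue()->46, []
enqueue(30) -> [30]
enqueue(5) -> [30, 5]
enqueue(44) -> [30, 5, 44]

Final queue: [30, 5, 44]


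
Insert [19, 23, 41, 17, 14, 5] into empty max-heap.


Insert 19: [19]
Insert 23: [23, 19]
Insert 41: [41, 19, 23]
Insert 17: [41, 19, 23, 17]
Insert 14: [41, 19, 23, 17, 14]
Insert 5: [41, 19, 23, 17, 14, 5]

Final heap: [41, 19, 23, 17, 14, 5]


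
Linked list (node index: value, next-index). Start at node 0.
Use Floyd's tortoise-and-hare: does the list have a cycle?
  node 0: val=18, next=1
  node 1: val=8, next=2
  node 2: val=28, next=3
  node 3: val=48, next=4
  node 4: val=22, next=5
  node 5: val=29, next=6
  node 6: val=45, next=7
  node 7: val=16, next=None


Floyd's tortoise (slow, +1) and hare (fast, +2):
  init: slow=0, fast=0
  step 1: slow=1, fast=2
  step 2: slow=2, fast=4
  step 3: slow=3, fast=6
  step 4: fast 6->7->None, no cycle

Cycle: no


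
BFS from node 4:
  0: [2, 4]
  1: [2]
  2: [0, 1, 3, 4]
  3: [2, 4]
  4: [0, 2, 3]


Visit 4, enqueue [0, 2, 3]
Visit 0, enqueue []
Visit 2, enqueue [1]
Visit 3, enqueue []
Visit 1, enqueue []

BFS order: [4, 0, 2, 3, 1]


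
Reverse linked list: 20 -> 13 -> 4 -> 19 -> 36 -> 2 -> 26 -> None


Step 1: curr=20, set curr.next=prev(None) | reversed so far: 20
Step 2: curr=13, set curr.next=prev(20) | reversed so far: 13 -> 20
Step 3: curr=4, set curr.next=prev(13) | reversed so far: 4 -> 13 -> 20
Step 4: curr=19, set curr.next=prev(4) | reversed so far: 19 -> 4 -> 13 -> 20
Step 5: curr=36, set curr.next=prev(19) | reversed so far: 36 -> 19 -> 4 -> 13 -> 20
Step 6: curr=2, set curr.next=prev(36) | reversed so far: 2 -> 36 -> 19 -> 4 -> 13 -> 20
Step 7: curr=26, set curr.next=prev(2) | reversed so far: 26 -> 2 -> 36 -> 19 -> 4 -> 13 -> 20

26 -> 2 -> 36 -> 19 -> 4 -> 13 -> 20 -> None


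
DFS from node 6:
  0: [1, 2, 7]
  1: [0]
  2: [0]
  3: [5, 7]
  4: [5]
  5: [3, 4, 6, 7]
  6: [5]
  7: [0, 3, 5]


Visit 6, push [5]
Visit 5, push [7, 4, 3]
Visit 3, push [7]
Visit 7, push [0]
Visit 0, push [2, 1]
Visit 1, push []
Visit 2, push []
Visit 4, push []

DFS order: [6, 5, 3, 7, 0, 1, 2, 4]


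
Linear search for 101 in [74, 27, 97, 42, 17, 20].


i=0: 74!=101
i=1: 27!=101
i=2: 97!=101
i=3: 42!=101
i=4: 17!=101
i=5: 20!=101

Not found, 6 comps


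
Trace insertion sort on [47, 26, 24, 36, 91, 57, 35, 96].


Initial: [47, 26, 24, 36, 91, 57, 35, 96]
Insert 26: [26, 47, 24, 36, 91, 57, 35, 96]
Insert 24: [24, 26, 47, 36, 91, 57, 35, 96]
Insert 36: [24, 26, 36, 47, 91, 57, 35, 96]
Insert 91: [24, 26, 36, 47, 91, 57, 35, 96]
Insert 57: [24, 26, 36, 47, 57, 91, 35, 96]
Insert 35: [24, 26, 35, 36, 47, 57, 91, 96]
Insert 96: [24, 26, 35, 36, 47, 57, 91, 96]

Sorted: [24, 26, 35, 36, 47, 57, 91, 96]


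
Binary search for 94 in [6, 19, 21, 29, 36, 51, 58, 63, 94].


Step 1: lo=0, hi=8, mid=4, val=36
Step 2: lo=5, hi=8, mid=6, val=58
Step 3: lo=7, hi=8, mid=7, val=63
Step 4: lo=8, hi=8, mid=8, val=94

Found at index 8


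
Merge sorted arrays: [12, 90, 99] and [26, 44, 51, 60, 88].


Take 12 from A
Take 26 from B
Take 44 from B
Take 51 from B
Take 60 from B
Take 88 from B

Merged: [12, 26, 44, 51, 60, 88, 90, 99]


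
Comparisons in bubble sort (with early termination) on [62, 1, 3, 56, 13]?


Algorithm: bubble sort (with early termination)
Input: [62, 1, 3, 56, 13]
Sorted: [1, 3, 13, 56, 62]

9


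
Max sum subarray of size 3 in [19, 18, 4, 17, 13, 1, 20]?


[0:3]: 41
[1:4]: 39
[2:5]: 34
[3:6]: 31
[4:7]: 34

Max: 41 at [0:3]


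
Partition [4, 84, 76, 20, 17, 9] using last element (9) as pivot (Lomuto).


Pivot: 9
  4 <= 9: advance i (no swap)
Place pivot at 1: [4, 9, 76, 20, 17, 84]

Partitioned: [4, 9, 76, 20, 17, 84]


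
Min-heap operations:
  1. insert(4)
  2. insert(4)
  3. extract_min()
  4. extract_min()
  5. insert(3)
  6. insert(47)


insert(4) -> [4]
insert(4) -> [4, 4]
extract_min()->4, [4]
extract_min()->4, []
insert(3) -> [3]
insert(47) -> [3, 47]

Final heap: [3, 47]


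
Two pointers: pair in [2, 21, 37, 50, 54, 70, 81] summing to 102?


lo=0(2)+hi=6(81)=83
lo=1(21)+hi=6(81)=102

Yes: 21+81=102


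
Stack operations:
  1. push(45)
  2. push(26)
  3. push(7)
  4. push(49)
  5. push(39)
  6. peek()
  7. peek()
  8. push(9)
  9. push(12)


push(45) -> [45]
push(26) -> [45, 26]
push(7) -> [45, 26, 7]
push(49) -> [45, 26, 7, 49]
push(39) -> [45, 26, 7, 49, 39]
peek()->39
peek()->39
push(9) -> [45, 26, 7, 49, 39, 9]
push(12) -> [45, 26, 7, 49, 39, 9, 12]

Final stack: [45, 26, 7, 49, 39, 9, 12]


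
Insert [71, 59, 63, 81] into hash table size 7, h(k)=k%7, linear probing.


Insert 71: h=1 -> slot 1
Insert 59: h=3 -> slot 3
Insert 63: h=0 -> slot 0
Insert 81: h=4 -> slot 4

Table: [63, 71, None, 59, 81, None, None]


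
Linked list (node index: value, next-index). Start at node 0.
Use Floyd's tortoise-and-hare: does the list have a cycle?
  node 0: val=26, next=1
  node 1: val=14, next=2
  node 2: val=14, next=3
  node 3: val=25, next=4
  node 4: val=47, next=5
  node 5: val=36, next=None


Floyd's tortoise (slow, +1) and hare (fast, +2):
  init: slow=0, fast=0
  step 1: slow=1, fast=2
  step 2: slow=2, fast=4
  step 3: fast 4->5->None, no cycle

Cycle: no


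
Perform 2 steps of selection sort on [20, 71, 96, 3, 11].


Initial: [20, 71, 96, 3, 11]
Step 1: min=3 at 3
  Swap: [3, 71, 96, 20, 11]
Step 2: min=11 at 4
  Swap: [3, 11, 96, 20, 71]

After 2 steps: [3, 11, 96, 20, 71]


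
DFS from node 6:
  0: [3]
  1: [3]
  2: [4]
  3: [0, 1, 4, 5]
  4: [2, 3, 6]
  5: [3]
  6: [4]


Visit 6, push [4]
Visit 4, push [3, 2]
Visit 2, push []
Visit 3, push [5, 1, 0]
Visit 0, push []
Visit 1, push []
Visit 5, push []

DFS order: [6, 4, 2, 3, 0, 1, 5]


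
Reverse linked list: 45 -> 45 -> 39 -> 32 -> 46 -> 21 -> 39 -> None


Step 1: curr=45, set curr.next=prev(None) | reversed so far: 45
Step 2: curr=45, set curr.next=prev(45) | reversed so far: 45 -> 45
Step 3: curr=39, set curr.next=prev(45) | reversed so far: 39 -> 45 -> 45
Step 4: curr=32, set curr.next=prev(39) | reversed so far: 32 -> 39 -> 45 -> 45
Step 5: curr=46, set curr.next=prev(32) | reversed so far: 46 -> 32 -> 39 -> 45 -> 45
Step 6: curr=21, set curr.next=prev(46) | reversed so far: 21 -> 46 -> 32 -> 39 -> 45 -> 45
Step 7: curr=39, set curr.next=prev(21) | reversed so far: 39 -> 21 -> 46 -> 32 -> 39 -> 45 -> 45

39 -> 21 -> 46 -> 32 -> 39 -> 45 -> 45 -> None


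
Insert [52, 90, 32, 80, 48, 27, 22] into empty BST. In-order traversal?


Insert 52: root
Insert 90: R from 52
Insert 32: L from 52
Insert 80: R from 52 -> L from 90
Insert 48: L from 52 -> R from 32
Insert 27: L from 52 -> L from 32
Insert 22: L from 52 -> L from 32 -> L from 27

In-order: [22, 27, 32, 48, 52, 80, 90]


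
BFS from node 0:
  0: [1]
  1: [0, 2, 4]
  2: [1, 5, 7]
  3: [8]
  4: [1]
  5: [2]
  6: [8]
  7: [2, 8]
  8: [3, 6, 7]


Visit 0, enqueue [1]
Visit 1, enqueue [2, 4]
Visit 2, enqueue [5, 7]
Visit 4, enqueue []
Visit 5, enqueue []
Visit 7, enqueue [8]
Visit 8, enqueue [3, 6]
Visit 3, enqueue []
Visit 6, enqueue []

BFS order: [0, 1, 2, 4, 5, 7, 8, 3, 6]


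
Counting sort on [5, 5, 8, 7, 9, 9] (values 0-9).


Input: [5, 5, 8, 7, 9, 9]
Counts: [0, 0, 0, 0, 0, 2, 0, 1, 1, 2]

Sorted: [5, 5, 7, 8, 9, 9]


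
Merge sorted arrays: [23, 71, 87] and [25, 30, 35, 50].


Take 23 from A
Take 25 from B
Take 30 from B
Take 35 from B
Take 50 from B

Merged: [23, 25, 30, 35, 50, 71, 87]


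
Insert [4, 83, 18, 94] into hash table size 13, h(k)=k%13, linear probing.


Insert 4: h=4 -> slot 4
Insert 83: h=5 -> slot 5
Insert 18: h=5, 1 probes -> slot 6
Insert 94: h=3 -> slot 3

Table: [None, None, None, 94, 4, 83, 18, None, None, None, None, None, None]


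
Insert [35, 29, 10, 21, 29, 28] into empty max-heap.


Insert 35: [35]
Insert 29: [35, 29]
Insert 10: [35, 29, 10]
Insert 21: [35, 29, 10, 21]
Insert 29: [35, 29, 10, 21, 29]
Insert 28: [35, 29, 28, 21, 29, 10]

Final heap: [35, 29, 28, 21, 29, 10]


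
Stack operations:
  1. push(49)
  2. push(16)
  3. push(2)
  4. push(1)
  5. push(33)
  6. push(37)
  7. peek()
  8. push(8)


push(49) -> [49]
push(16) -> [49, 16]
push(2) -> [49, 16, 2]
push(1) -> [49, 16, 2, 1]
push(33) -> [49, 16, 2, 1, 33]
push(37) -> [49, 16, 2, 1, 33, 37]
peek()->37
push(8) -> [49, 16, 2, 1, 33, 37, 8]

Final stack: [49, 16, 2, 1, 33, 37, 8]


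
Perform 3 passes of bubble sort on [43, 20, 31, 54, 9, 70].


Initial: [43, 20, 31, 54, 9, 70]
Pass 1: [20, 31, 43, 9, 54, 70] (3 swaps)
Pass 2: [20, 31, 9, 43, 54, 70] (1 swaps)
Pass 3: [20, 9, 31, 43, 54, 70] (1 swaps)

After 3 passes: [20, 9, 31, 43, 54, 70]


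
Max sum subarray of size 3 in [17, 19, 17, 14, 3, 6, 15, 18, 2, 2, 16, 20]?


[0:3]: 53
[1:4]: 50
[2:5]: 34
[3:6]: 23
[4:7]: 24
[5:8]: 39
[6:9]: 35
[7:10]: 22
[8:11]: 20
[9:12]: 38

Max: 53 at [0:3]


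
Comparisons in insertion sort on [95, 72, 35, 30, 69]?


Algorithm: insertion sort
Input: [95, 72, 35, 30, 69]
Sorted: [30, 35, 69, 72, 95]

9


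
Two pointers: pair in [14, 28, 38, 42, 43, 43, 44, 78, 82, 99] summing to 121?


lo=0(14)+hi=9(99)=113
lo=1(28)+hi=9(99)=127
lo=1(28)+hi=8(82)=110
lo=2(38)+hi=8(82)=120
lo=3(42)+hi=8(82)=124
lo=3(42)+hi=7(78)=120
lo=4(43)+hi=7(78)=121

Yes: 43+78=121


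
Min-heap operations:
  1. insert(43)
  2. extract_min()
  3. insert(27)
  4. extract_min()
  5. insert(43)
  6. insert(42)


insert(43) -> [43]
extract_min()->43, []
insert(27) -> [27]
extract_min()->27, []
insert(43) -> [43]
insert(42) -> [42, 43]

Final heap: [42, 43]


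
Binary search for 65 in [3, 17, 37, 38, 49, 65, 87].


Step 1: lo=0, hi=6, mid=3, val=38
Step 2: lo=4, hi=6, mid=5, val=65

Found at index 5


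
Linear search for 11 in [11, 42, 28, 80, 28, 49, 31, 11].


i=0: 11==11 found!

Found at 0, 1 comps


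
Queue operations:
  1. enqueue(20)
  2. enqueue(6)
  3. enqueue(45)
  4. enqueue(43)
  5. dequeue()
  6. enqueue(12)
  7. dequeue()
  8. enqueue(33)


enqueue(20) -> [20]
enqueue(6) -> [20, 6]
enqueue(45) -> [20, 6, 45]
enqueue(43) -> [20, 6, 45, 43]
dequeue()->20, [6, 45, 43]
enqueue(12) -> [6, 45, 43, 12]
dequeue()->6, [45, 43, 12]
enqueue(33) -> [45, 43, 12, 33]

Final queue: [45, 43, 12, 33]


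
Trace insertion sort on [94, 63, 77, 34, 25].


Initial: [94, 63, 77, 34, 25]
Insert 63: [63, 94, 77, 34, 25]
Insert 77: [63, 77, 94, 34, 25]
Insert 34: [34, 63, 77, 94, 25]
Insert 25: [25, 34, 63, 77, 94]

Sorted: [25, 34, 63, 77, 94]


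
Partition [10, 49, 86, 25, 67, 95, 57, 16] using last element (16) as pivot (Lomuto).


Pivot: 16
  10 <= 16: advance i (no swap)
Place pivot at 1: [10, 16, 86, 25, 67, 95, 57, 49]

Partitioned: [10, 16, 86, 25, 67, 95, 57, 49]


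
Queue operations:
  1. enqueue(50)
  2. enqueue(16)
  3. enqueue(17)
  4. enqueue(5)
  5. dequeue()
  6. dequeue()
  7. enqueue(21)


enqueue(50) -> [50]
enqueue(16) -> [50, 16]
enqueue(17) -> [50, 16, 17]
enqueue(5) -> [50, 16, 17, 5]
dequeue()->50, [16, 17, 5]
dequeue()->16, [17, 5]
enqueue(21) -> [17, 5, 21]

Final queue: [17, 5, 21]


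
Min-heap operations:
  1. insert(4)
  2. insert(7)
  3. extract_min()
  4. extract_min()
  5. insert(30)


insert(4) -> [4]
insert(7) -> [4, 7]
extract_min()->4, [7]
extract_min()->7, []
insert(30) -> [30]

Final heap: [30]


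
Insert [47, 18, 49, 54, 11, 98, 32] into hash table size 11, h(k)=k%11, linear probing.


Insert 47: h=3 -> slot 3
Insert 18: h=7 -> slot 7
Insert 49: h=5 -> slot 5
Insert 54: h=10 -> slot 10
Insert 11: h=0 -> slot 0
Insert 98: h=10, 2 probes -> slot 1
Insert 32: h=10, 3 probes -> slot 2

Table: [11, 98, 32, 47, None, 49, None, 18, None, None, 54]


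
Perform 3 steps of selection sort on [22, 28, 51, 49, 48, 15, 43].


Initial: [22, 28, 51, 49, 48, 15, 43]
Step 1: min=15 at 5
  Swap: [15, 28, 51, 49, 48, 22, 43]
Step 2: min=22 at 5
  Swap: [15, 22, 51, 49, 48, 28, 43]
Step 3: min=28 at 5
  Swap: [15, 22, 28, 49, 48, 51, 43]

After 3 steps: [15, 22, 28, 49, 48, 51, 43]


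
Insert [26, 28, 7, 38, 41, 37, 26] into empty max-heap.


Insert 26: [26]
Insert 28: [28, 26]
Insert 7: [28, 26, 7]
Insert 38: [38, 28, 7, 26]
Insert 41: [41, 38, 7, 26, 28]
Insert 37: [41, 38, 37, 26, 28, 7]
Insert 26: [41, 38, 37, 26, 28, 7, 26]

Final heap: [41, 38, 37, 26, 28, 7, 26]


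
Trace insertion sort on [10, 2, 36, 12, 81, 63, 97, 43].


Initial: [10, 2, 36, 12, 81, 63, 97, 43]
Insert 2: [2, 10, 36, 12, 81, 63, 97, 43]
Insert 36: [2, 10, 36, 12, 81, 63, 97, 43]
Insert 12: [2, 10, 12, 36, 81, 63, 97, 43]
Insert 81: [2, 10, 12, 36, 81, 63, 97, 43]
Insert 63: [2, 10, 12, 36, 63, 81, 97, 43]
Insert 97: [2, 10, 12, 36, 63, 81, 97, 43]
Insert 43: [2, 10, 12, 36, 43, 63, 81, 97]

Sorted: [2, 10, 12, 36, 43, 63, 81, 97]


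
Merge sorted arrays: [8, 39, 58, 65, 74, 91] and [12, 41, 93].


Take 8 from A
Take 12 from B
Take 39 from A
Take 41 from B
Take 58 from A
Take 65 from A
Take 74 from A
Take 91 from A

Merged: [8, 12, 39, 41, 58, 65, 74, 91, 93]


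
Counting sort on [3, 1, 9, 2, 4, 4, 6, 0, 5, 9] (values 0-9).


Input: [3, 1, 9, 2, 4, 4, 6, 0, 5, 9]
Counts: [1, 1, 1, 1, 2, 1, 1, 0, 0, 2]

Sorted: [0, 1, 2, 3, 4, 4, 5, 6, 9, 9]
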